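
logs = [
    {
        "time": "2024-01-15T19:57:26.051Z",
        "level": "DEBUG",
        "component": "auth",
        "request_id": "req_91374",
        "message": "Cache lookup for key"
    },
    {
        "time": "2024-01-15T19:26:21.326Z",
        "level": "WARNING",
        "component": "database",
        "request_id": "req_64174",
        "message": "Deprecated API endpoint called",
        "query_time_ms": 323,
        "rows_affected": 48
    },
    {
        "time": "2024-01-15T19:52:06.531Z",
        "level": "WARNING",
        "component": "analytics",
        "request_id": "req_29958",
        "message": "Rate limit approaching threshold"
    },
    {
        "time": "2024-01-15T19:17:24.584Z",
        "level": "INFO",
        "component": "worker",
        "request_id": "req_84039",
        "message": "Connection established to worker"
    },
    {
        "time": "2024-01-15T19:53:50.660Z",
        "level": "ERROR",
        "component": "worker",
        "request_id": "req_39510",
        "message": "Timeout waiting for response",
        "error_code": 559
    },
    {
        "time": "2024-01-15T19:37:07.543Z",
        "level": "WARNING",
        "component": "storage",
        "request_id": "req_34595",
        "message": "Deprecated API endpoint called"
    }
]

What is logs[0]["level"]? "DEBUG"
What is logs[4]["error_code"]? 559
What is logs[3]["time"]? "2024-01-15T19:17:24.584Z"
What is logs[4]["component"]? "worker"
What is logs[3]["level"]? "INFO"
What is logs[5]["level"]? "WARNING"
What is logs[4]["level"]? "ERROR"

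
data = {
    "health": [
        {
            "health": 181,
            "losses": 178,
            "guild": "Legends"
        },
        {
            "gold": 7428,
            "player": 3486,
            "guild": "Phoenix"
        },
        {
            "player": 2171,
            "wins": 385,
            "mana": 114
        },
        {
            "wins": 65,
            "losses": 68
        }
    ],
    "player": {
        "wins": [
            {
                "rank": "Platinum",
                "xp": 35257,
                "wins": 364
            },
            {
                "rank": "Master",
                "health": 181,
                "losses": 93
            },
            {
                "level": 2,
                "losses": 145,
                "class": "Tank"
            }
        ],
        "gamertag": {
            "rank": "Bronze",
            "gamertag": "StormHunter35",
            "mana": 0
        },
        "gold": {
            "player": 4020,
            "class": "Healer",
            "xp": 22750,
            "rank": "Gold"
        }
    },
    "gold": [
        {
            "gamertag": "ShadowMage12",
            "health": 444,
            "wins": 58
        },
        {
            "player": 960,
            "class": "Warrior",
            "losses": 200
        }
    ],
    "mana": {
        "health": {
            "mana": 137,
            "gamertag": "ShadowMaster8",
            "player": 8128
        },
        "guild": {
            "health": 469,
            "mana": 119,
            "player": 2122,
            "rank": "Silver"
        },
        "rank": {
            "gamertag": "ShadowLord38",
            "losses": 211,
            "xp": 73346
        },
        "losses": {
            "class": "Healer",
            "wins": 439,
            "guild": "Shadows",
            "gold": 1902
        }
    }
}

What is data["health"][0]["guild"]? "Legends"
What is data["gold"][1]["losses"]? 200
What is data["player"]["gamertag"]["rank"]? "Bronze"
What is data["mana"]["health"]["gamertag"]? "ShadowMaster8"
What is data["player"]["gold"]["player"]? 4020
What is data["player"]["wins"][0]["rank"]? "Platinum"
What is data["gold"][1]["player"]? 960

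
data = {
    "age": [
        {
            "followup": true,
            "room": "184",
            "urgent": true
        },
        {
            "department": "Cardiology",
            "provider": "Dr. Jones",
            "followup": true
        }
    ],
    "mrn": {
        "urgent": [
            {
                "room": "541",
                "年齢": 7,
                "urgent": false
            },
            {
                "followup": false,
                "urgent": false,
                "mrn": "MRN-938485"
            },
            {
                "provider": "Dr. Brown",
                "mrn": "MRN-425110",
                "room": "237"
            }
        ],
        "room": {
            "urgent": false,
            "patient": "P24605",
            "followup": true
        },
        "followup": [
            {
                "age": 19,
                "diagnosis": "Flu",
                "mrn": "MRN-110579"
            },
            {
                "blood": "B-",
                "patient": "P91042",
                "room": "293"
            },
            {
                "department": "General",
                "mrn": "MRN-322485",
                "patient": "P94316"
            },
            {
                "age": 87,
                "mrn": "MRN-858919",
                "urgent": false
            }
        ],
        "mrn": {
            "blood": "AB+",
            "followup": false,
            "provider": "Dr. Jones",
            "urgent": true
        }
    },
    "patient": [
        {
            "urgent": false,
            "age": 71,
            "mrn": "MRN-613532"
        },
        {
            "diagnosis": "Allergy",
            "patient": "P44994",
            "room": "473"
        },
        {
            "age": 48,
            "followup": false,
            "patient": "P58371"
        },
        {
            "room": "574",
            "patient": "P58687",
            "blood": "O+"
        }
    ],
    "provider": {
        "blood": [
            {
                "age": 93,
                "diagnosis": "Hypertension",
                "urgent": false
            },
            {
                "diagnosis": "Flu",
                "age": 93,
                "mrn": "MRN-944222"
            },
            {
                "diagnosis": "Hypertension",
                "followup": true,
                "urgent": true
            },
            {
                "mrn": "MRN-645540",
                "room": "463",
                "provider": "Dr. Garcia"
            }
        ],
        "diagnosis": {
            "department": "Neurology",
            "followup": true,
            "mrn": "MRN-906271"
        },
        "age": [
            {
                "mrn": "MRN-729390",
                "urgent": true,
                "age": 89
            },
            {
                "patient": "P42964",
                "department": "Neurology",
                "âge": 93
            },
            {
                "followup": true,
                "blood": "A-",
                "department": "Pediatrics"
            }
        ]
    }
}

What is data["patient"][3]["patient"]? "P58687"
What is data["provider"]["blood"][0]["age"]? 93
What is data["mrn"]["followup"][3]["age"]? 87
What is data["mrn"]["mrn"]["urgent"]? True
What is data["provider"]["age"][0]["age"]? 89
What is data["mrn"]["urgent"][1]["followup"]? False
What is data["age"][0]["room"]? "184"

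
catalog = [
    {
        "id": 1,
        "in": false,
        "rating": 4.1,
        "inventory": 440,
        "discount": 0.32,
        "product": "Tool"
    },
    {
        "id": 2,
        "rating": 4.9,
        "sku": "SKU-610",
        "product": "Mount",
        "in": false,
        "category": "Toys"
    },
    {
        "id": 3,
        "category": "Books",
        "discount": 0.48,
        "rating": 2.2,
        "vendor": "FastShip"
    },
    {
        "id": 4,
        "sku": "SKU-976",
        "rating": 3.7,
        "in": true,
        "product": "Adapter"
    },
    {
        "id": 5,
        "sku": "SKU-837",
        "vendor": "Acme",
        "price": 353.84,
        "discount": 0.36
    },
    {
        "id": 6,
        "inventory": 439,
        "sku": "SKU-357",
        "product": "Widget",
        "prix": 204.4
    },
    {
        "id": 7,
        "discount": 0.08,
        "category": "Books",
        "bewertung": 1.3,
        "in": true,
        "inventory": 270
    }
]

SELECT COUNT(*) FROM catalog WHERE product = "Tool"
1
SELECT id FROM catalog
[1, 2, 3, 4, 5, 6, 7]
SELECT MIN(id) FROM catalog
1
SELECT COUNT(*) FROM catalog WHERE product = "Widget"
1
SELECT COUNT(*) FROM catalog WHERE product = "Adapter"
1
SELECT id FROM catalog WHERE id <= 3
[1, 2, 3]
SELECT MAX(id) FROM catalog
7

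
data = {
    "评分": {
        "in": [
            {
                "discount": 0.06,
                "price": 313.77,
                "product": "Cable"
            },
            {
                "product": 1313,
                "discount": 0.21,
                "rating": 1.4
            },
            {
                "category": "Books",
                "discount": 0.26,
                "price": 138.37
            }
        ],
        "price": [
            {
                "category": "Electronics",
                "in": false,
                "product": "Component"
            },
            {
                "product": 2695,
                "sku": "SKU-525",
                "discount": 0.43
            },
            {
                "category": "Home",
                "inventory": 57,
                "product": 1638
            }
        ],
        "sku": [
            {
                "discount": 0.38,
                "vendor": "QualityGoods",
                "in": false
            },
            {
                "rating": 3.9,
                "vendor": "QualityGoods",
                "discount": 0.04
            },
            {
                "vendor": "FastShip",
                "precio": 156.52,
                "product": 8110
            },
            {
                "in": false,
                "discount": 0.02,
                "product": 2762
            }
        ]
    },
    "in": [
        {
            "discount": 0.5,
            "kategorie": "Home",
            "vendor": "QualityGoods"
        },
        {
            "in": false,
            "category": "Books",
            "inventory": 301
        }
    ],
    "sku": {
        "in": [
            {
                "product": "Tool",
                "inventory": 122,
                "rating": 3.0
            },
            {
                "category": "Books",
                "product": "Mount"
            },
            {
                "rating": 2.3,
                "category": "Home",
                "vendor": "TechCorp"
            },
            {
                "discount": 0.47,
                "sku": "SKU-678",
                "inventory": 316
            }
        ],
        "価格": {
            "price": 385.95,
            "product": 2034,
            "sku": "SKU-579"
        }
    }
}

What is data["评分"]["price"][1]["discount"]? 0.43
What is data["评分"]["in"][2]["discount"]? 0.26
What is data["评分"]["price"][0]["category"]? "Electronics"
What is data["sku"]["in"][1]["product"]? "Mount"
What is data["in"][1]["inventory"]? 301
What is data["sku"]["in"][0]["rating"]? 3.0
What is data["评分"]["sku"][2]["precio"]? 156.52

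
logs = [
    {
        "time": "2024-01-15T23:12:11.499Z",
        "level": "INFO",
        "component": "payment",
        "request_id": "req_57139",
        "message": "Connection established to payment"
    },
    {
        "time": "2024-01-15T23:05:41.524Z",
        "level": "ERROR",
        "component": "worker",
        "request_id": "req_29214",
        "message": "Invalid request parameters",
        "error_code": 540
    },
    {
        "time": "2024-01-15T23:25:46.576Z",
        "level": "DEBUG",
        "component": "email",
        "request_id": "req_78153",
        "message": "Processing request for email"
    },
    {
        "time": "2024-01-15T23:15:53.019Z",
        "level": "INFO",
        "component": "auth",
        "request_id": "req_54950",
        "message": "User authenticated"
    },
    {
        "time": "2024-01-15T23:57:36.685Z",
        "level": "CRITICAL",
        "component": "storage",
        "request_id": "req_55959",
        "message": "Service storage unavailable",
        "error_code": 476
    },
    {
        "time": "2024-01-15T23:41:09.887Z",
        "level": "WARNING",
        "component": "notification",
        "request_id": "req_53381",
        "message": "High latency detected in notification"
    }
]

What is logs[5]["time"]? "2024-01-15T23:41:09.887Z"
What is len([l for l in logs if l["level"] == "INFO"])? 2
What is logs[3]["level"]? "INFO"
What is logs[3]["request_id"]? "req_54950"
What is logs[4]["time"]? "2024-01-15T23:57:36.685Z"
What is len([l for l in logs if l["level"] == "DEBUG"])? 1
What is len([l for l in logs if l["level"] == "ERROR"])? 1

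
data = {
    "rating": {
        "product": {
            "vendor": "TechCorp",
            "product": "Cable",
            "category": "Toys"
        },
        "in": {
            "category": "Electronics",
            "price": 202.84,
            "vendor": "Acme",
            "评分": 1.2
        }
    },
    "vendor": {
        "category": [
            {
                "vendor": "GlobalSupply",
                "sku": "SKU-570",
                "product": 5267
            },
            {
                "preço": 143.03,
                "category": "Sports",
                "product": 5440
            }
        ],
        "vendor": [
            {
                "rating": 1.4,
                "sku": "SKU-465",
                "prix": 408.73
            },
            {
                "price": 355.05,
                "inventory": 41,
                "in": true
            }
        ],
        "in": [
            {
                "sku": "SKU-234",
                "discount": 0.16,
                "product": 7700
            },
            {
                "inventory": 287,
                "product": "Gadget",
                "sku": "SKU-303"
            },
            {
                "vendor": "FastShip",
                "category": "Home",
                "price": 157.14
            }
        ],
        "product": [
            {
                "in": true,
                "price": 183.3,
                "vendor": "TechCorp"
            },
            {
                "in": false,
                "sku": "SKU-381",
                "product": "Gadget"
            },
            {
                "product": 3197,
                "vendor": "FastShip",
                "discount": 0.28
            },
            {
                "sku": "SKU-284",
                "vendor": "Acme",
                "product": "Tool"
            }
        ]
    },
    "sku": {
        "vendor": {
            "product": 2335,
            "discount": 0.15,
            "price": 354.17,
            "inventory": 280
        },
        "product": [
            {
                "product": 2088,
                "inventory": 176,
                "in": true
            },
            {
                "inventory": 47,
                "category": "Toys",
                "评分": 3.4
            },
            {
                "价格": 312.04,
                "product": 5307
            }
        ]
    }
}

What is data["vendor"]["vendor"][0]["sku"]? "SKU-465"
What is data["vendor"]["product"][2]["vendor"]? "FastShip"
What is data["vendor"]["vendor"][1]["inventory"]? 41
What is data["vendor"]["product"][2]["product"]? 3197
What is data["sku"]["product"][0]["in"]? True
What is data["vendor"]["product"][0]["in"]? True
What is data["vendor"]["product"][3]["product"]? "Tool"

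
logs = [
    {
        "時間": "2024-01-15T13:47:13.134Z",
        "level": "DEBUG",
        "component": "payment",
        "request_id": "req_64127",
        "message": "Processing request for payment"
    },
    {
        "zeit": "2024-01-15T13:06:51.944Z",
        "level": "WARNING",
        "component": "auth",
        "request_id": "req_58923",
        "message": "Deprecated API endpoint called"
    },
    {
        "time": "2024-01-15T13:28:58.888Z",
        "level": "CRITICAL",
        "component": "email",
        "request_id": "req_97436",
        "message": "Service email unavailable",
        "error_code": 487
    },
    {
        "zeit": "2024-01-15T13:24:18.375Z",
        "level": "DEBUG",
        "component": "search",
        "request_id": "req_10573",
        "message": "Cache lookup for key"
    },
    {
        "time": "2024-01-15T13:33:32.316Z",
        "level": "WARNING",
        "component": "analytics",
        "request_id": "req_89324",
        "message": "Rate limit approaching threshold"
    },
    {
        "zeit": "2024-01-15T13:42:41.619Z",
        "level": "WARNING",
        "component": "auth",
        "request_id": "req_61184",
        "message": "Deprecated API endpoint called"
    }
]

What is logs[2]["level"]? "CRITICAL"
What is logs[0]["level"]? "DEBUG"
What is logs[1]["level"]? "WARNING"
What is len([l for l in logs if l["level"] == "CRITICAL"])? 1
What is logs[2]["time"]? "2024-01-15T13:28:58.888Z"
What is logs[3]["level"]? "DEBUG"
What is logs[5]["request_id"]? "req_61184"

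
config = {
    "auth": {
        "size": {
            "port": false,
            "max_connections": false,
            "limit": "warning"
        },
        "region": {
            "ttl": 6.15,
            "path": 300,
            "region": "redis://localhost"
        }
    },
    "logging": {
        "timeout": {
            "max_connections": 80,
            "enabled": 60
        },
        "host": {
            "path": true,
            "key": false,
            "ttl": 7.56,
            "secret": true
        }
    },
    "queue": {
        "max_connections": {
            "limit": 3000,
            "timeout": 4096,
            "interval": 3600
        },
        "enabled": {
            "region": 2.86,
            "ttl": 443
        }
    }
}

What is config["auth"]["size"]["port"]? False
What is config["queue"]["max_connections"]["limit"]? 3000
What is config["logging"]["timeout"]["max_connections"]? 80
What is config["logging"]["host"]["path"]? True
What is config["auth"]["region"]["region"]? "redis://localhost"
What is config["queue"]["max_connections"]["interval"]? 3600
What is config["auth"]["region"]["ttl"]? 6.15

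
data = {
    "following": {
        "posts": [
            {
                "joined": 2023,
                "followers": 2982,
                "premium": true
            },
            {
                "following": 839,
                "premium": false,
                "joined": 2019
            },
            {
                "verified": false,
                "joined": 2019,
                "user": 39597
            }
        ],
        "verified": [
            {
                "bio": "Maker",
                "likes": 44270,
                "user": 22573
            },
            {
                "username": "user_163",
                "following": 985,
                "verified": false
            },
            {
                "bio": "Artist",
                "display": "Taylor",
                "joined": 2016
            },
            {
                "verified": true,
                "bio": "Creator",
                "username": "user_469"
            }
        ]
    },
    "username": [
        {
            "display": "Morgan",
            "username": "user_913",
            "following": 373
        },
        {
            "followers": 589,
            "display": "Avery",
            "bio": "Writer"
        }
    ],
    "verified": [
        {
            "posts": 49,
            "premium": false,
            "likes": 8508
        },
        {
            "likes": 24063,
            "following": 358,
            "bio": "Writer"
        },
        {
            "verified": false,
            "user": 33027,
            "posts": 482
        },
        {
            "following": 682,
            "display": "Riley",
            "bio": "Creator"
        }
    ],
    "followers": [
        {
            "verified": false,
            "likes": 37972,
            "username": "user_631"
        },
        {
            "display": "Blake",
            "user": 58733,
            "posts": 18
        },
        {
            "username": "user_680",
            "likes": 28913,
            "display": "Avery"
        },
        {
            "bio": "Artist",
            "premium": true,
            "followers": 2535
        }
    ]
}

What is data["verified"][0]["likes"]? 8508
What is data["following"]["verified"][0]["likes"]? 44270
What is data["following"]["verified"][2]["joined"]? 2016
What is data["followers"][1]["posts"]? 18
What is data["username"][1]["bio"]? "Writer"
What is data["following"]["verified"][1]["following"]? 985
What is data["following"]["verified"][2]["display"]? "Taylor"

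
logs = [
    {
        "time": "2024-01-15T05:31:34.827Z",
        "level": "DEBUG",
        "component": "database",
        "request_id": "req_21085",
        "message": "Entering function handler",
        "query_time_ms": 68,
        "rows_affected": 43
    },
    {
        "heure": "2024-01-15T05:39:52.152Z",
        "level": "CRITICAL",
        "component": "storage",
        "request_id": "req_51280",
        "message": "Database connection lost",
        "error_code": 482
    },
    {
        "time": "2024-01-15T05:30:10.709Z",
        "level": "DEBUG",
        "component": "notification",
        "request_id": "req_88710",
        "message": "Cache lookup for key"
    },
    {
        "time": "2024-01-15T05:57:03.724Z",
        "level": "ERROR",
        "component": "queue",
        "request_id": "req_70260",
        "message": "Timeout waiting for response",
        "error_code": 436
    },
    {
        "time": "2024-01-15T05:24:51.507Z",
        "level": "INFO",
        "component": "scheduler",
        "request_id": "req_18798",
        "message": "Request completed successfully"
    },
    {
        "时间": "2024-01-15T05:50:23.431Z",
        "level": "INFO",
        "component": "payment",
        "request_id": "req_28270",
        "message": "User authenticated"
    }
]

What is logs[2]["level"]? "DEBUG"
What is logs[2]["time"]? "2024-01-15T05:30:10.709Z"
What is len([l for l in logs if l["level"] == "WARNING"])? 0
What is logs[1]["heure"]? "2024-01-15T05:39:52.152Z"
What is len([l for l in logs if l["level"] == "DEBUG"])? 2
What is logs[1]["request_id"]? "req_51280"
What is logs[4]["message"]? "Request completed successfully"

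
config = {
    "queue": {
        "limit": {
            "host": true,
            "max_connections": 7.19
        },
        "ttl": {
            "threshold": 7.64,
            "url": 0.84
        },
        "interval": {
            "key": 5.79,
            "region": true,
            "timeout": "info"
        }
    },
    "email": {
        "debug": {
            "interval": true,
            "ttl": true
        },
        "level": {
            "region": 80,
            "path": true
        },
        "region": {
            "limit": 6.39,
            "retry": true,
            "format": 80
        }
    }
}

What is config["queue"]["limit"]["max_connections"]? 7.19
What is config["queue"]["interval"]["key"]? 5.79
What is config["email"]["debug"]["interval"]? True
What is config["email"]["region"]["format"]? 80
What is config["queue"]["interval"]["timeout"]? "info"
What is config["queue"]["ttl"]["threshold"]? 7.64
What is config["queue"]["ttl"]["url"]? 0.84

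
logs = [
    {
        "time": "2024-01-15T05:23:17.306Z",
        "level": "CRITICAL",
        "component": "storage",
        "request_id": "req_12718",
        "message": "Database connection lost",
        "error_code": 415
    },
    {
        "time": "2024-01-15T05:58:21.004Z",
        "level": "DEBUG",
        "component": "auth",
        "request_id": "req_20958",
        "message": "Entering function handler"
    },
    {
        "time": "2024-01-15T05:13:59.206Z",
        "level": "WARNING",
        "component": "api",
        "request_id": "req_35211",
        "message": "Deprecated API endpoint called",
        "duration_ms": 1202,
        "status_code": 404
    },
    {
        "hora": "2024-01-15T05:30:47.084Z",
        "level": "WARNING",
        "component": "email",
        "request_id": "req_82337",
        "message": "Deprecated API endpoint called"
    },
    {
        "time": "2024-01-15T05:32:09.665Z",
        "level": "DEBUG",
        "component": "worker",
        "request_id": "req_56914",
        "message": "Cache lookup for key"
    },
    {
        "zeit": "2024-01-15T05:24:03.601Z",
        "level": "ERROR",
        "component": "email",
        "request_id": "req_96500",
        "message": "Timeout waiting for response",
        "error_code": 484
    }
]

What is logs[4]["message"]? "Cache lookup for key"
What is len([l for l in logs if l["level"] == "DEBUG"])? 2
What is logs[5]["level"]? "ERROR"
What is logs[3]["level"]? "WARNING"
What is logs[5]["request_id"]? "req_96500"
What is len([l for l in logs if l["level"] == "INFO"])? 0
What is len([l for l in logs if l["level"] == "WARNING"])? 2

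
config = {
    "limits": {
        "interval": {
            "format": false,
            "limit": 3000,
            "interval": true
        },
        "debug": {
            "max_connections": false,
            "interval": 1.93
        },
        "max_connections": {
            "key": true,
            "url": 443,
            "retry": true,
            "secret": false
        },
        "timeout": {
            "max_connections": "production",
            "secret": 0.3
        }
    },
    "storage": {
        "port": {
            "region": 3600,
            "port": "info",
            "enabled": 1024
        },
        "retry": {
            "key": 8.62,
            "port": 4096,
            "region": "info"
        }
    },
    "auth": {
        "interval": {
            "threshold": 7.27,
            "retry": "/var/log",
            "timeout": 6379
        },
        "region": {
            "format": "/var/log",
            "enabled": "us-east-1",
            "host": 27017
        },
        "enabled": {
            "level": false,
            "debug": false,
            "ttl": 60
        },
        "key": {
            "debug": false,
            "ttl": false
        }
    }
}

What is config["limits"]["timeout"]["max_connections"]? "production"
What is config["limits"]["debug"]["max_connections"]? False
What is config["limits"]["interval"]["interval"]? True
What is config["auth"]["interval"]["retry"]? "/var/log"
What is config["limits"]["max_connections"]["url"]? 443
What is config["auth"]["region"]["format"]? "/var/log"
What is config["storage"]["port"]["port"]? "info"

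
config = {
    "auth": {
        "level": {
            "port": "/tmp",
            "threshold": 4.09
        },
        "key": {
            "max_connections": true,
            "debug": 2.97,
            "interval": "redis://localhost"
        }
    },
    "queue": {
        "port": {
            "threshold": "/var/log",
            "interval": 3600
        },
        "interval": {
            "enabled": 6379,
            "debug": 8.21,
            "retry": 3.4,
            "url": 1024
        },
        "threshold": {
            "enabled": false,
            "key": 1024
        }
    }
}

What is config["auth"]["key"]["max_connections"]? True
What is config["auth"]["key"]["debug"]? 2.97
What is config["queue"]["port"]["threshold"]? "/var/log"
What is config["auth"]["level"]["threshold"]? 4.09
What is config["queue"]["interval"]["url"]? 1024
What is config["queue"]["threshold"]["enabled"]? False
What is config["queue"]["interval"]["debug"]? 8.21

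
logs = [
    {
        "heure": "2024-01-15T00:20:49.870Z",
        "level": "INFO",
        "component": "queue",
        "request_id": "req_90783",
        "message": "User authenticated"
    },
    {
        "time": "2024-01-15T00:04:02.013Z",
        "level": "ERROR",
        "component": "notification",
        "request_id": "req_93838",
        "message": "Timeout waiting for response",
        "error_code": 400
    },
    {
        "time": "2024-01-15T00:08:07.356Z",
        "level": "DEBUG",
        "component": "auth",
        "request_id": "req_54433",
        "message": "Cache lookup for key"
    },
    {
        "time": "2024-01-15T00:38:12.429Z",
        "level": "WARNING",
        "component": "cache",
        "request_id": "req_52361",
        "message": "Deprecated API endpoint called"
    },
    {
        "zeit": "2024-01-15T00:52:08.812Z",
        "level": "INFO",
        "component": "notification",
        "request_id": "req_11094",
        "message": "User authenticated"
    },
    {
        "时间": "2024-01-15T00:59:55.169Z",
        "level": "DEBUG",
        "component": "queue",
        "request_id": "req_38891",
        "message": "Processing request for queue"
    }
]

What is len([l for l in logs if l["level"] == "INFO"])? 2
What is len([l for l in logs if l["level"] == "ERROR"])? 1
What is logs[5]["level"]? "DEBUG"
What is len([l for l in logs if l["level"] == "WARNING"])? 1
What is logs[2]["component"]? "auth"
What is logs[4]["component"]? "notification"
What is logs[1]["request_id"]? "req_93838"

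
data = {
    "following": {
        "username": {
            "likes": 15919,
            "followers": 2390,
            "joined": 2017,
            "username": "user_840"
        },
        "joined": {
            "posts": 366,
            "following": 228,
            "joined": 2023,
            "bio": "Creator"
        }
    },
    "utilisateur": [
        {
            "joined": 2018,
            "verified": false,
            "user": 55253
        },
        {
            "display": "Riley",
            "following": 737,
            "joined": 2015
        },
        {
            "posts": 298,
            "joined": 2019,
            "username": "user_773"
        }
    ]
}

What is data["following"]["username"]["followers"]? 2390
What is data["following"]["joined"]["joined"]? 2023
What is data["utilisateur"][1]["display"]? "Riley"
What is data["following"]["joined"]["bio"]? "Creator"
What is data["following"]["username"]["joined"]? 2017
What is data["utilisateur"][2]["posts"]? 298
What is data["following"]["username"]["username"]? "user_840"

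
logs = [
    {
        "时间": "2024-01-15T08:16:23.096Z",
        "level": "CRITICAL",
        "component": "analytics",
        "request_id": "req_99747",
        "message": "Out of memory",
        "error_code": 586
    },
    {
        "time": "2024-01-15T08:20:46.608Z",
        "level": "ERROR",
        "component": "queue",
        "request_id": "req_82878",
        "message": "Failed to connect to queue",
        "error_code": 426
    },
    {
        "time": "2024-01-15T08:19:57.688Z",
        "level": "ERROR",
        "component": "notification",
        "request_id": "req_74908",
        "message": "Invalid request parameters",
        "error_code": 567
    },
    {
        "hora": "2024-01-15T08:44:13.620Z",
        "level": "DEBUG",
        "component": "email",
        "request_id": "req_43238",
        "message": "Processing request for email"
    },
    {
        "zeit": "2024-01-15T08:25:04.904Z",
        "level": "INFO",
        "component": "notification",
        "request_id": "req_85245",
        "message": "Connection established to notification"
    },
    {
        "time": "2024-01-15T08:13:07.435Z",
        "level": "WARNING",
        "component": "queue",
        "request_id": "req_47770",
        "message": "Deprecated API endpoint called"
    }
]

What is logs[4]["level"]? "INFO"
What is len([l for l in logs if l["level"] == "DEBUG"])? 1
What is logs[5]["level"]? "WARNING"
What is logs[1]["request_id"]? "req_82878"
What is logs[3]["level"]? "DEBUG"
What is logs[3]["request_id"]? "req_43238"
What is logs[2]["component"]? "notification"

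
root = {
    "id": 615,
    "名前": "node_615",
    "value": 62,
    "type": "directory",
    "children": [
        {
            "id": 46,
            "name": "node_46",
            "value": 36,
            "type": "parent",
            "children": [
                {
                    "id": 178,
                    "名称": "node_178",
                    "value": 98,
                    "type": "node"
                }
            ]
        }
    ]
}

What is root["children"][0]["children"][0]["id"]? 178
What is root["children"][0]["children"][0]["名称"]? "node_178"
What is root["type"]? "directory"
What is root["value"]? 62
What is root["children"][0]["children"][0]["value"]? 98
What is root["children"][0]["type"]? "parent"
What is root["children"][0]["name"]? "node_46"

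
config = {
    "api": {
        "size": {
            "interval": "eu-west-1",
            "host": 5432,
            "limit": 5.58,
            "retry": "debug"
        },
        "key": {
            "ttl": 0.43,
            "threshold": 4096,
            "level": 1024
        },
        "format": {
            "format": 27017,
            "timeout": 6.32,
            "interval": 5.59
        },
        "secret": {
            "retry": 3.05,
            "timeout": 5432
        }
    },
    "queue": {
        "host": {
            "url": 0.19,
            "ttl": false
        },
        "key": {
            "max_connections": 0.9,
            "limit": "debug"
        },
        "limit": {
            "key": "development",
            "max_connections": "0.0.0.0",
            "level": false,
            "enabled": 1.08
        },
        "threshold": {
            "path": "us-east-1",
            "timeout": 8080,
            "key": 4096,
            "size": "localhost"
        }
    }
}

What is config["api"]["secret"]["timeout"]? 5432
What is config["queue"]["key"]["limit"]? "debug"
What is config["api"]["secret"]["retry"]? 3.05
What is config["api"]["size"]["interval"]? "eu-west-1"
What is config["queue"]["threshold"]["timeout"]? 8080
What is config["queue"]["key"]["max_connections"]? 0.9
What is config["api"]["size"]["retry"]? "debug"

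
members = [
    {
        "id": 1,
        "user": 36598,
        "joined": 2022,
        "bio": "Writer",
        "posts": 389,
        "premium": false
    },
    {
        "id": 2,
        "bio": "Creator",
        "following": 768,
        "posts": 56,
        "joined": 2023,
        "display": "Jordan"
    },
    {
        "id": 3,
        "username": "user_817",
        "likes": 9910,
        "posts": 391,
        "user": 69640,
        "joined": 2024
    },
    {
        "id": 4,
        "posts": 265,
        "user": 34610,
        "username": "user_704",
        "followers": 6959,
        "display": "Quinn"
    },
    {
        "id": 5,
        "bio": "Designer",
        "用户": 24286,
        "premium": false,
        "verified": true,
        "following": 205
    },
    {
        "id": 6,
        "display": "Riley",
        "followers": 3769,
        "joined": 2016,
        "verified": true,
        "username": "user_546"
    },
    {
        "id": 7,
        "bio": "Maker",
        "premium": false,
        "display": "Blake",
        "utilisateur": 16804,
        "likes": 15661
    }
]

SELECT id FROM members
[1, 2, 3, 4, 5, 6, 7]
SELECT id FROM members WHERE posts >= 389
[1, 3]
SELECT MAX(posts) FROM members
391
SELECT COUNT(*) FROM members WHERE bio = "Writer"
1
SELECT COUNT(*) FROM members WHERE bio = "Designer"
1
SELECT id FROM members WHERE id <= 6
[1, 2, 3, 4, 5, 6]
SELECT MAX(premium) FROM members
False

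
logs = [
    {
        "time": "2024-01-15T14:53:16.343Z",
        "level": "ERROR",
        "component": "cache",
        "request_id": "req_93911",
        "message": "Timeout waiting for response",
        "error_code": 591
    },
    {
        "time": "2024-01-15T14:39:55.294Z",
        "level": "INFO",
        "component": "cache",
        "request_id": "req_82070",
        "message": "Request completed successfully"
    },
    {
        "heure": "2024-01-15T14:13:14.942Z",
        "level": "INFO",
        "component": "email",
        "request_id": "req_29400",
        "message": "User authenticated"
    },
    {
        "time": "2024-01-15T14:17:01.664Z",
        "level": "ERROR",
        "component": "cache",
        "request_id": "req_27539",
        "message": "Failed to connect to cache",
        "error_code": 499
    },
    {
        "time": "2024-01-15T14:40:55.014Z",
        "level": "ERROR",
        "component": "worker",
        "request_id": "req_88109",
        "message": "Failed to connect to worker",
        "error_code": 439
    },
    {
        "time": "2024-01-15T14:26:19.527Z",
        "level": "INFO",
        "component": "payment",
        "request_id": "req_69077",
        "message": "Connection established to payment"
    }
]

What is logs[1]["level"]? "INFO"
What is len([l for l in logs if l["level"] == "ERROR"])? 3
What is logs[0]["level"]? "ERROR"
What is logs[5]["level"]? "INFO"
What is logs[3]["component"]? "cache"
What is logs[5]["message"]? "Connection established to payment"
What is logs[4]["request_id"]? "req_88109"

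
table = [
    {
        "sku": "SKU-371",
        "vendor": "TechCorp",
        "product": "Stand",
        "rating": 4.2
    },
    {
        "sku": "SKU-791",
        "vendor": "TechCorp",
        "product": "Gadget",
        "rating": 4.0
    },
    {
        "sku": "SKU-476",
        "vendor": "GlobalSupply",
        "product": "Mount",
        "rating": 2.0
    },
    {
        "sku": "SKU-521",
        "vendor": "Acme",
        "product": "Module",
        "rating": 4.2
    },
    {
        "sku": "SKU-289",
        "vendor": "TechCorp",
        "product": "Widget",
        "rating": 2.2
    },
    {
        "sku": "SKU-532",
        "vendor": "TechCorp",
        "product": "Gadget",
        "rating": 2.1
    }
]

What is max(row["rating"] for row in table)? 4.2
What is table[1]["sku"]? "SKU-791"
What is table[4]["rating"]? 2.2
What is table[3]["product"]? "Module"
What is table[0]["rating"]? 4.2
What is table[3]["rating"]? 4.2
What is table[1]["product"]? "Gadget"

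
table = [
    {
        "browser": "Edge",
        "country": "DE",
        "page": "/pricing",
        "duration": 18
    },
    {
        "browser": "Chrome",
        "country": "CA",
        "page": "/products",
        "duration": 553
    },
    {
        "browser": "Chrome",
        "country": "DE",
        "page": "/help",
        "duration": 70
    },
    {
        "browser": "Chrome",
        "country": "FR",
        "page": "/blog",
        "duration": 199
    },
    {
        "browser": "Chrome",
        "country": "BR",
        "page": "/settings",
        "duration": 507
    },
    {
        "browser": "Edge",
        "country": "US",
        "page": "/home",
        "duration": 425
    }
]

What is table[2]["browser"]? "Chrome"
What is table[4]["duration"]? 507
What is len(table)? 6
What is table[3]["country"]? "FR"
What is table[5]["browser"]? "Edge"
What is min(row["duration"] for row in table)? 18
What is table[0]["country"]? "DE"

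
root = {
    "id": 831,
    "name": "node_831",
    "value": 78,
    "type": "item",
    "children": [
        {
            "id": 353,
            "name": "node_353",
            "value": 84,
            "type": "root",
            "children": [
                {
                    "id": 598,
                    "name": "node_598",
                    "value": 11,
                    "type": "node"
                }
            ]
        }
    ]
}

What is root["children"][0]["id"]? 353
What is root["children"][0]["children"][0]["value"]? 11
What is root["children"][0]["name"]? "node_353"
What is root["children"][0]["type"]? "root"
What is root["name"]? "node_831"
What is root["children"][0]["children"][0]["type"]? "node"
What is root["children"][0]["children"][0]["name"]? "node_598"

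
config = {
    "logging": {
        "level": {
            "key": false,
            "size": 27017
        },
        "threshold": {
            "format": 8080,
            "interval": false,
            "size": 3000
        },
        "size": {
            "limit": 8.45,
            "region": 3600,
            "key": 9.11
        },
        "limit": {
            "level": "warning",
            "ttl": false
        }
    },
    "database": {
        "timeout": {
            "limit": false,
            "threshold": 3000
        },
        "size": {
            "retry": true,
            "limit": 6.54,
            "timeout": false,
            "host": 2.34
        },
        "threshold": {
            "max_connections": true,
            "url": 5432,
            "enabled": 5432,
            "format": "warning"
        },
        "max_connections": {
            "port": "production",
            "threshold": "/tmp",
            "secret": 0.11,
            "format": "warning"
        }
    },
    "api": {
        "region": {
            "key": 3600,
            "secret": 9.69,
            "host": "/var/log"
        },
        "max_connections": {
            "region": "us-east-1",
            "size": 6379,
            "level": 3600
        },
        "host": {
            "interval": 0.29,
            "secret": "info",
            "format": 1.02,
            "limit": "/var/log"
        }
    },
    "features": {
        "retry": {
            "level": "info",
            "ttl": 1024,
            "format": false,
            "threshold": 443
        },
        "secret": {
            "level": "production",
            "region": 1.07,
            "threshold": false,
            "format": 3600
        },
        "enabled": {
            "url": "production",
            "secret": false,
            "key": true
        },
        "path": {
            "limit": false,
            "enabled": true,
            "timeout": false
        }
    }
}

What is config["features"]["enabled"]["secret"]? False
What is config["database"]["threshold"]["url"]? 5432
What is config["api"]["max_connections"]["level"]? 3600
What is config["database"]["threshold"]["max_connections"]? True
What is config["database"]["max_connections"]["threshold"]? "/tmp"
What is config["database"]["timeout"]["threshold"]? 3000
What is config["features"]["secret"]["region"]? 1.07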